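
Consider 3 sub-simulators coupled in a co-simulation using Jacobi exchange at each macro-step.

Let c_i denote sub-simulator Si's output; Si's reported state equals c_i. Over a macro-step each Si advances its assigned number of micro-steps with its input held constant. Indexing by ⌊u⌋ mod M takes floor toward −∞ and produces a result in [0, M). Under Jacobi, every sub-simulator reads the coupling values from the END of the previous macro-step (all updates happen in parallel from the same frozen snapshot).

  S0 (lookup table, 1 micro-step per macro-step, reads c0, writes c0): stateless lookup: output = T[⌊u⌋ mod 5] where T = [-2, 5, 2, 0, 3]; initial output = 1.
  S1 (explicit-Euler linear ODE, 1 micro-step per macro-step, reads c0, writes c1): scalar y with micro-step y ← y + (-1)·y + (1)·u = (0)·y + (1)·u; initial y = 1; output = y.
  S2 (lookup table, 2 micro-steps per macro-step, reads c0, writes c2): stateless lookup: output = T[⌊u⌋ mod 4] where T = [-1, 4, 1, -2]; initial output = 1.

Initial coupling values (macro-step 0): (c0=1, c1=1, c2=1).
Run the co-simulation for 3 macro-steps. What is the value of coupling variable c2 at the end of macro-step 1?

macro 1: S0 reads c0=1 → after 1×micro: 5; S1 reads c0=1 → after 1×micro: 1; S2 reads c0=1 → after 2×micro: 4 ⇒ (c0=5, c1=1, c2=4)
macro 2: S0 reads c0=5 → after 1×micro: -2; S1 reads c0=5 → after 1×micro: 5; S2 reads c0=5 → after 2×micro: 4 ⇒ (c0=-2, c1=5, c2=4)
macro 3: S0 reads c0=-2 → after 1×micro: 0; S1 reads c0=-2 → after 1×micro: -2; S2 reads c0=-2 → after 2×micro: 1 ⇒ (c0=0, c1=-2, c2=1)

c2 at macro-step 1 = 4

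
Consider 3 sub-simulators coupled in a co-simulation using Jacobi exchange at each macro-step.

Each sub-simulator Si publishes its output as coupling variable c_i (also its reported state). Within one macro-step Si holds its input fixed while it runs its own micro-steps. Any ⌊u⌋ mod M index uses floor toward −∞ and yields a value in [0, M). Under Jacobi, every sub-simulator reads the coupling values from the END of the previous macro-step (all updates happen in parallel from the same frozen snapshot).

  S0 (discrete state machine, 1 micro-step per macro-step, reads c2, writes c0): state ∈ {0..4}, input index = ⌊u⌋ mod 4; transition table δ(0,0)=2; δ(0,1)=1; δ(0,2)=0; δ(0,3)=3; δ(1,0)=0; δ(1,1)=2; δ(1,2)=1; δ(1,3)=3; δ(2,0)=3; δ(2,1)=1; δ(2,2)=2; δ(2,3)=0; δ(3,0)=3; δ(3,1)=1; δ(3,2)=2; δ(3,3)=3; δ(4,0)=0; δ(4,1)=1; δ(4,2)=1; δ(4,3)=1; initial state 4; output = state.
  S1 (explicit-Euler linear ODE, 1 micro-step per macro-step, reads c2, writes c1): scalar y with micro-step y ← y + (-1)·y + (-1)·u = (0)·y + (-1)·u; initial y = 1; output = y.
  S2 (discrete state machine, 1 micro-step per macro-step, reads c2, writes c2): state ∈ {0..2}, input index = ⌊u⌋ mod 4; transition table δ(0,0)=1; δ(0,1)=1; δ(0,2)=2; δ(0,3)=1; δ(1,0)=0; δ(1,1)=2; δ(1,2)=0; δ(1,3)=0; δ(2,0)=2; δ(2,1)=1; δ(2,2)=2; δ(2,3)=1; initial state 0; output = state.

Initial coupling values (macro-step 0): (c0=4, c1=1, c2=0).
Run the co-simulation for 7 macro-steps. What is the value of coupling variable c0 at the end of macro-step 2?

macro 1: S0 reads c2=0 → after 1×micro: 0; S1 reads c2=0 → after 1×micro: 0; S2 reads c2=0 → after 1×micro: 1 ⇒ (c0=0, c1=0, c2=1)
macro 2: S0 reads c2=1 → after 1×micro: 1; S1 reads c2=1 → after 1×micro: -1; S2 reads c2=1 → after 1×micro: 2 ⇒ (c0=1, c1=-1, c2=2)
macro 3: S0 reads c2=2 → after 1×micro: 1; S1 reads c2=2 → after 1×micro: -2; S2 reads c2=2 → after 1×micro: 2 ⇒ (c0=1, c1=-2, c2=2)
macro 4: S0 reads c2=2 → after 1×micro: 1; S1 reads c2=2 → after 1×micro: -2; S2 reads c2=2 → after 1×micro: 2 ⇒ (c0=1, c1=-2, c2=2)
macro 5: S0 reads c2=2 → after 1×micro: 1; S1 reads c2=2 → after 1×micro: -2; S2 reads c2=2 → after 1×micro: 2 ⇒ (c0=1, c1=-2, c2=2)
macro 6: S0 reads c2=2 → after 1×micro: 1; S1 reads c2=2 → after 1×micro: -2; S2 reads c2=2 → after 1×micro: 2 ⇒ (c0=1, c1=-2, c2=2)
macro 7: S0 reads c2=2 → after 1×micro: 1; S1 reads c2=2 → after 1×micro: -2; S2 reads c2=2 → after 1×micro: 2 ⇒ (c0=1, c1=-2, c2=2)

c0 at macro-step 2 = 1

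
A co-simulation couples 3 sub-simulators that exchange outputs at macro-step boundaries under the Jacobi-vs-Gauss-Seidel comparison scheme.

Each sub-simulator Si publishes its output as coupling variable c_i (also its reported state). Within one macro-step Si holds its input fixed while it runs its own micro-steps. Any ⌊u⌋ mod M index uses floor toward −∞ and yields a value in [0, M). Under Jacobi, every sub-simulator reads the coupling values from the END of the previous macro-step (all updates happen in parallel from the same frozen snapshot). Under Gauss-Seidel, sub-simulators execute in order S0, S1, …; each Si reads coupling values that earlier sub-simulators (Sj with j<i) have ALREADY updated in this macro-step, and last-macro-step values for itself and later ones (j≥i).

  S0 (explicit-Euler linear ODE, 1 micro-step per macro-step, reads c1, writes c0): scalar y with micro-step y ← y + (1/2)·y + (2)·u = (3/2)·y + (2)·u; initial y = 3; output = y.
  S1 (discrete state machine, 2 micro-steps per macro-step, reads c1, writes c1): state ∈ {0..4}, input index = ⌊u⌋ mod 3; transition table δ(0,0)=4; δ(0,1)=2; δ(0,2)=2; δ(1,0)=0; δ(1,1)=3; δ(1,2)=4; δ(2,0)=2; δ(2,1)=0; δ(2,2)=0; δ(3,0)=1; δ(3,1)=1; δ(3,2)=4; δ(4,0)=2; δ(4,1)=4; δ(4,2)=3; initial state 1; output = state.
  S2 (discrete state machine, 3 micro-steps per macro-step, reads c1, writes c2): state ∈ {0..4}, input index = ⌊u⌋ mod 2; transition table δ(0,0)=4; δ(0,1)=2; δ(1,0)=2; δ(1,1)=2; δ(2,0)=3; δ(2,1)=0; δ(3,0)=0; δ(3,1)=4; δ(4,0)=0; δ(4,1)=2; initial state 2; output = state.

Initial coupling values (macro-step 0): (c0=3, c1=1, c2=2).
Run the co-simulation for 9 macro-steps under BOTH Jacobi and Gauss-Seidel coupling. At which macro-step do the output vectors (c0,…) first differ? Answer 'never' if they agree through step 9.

[Jacobi] macro 1: S0 reads c1=1 → after 1×micro: 13/2; S1 reads c1=1 → after 2×micro: 1; S2 reads c1=1 → after 3×micro: 0 ⇒ (c0=13/2, c1=1, c2=0)
[Jacobi] macro 2: S0 reads c1=1 → after 1×micro: 47/4; S1 reads c1=1 → after 2×micro: 1; S2 reads c1=1 → after 3×micro: 2 ⇒ (c0=47/4, c1=1, c2=2)
[Jacobi] macro 3: S0 reads c1=1 → after 1×micro: 157/8; S1 reads c1=1 → after 2×micro: 1; S2 reads c1=1 → after 3×micro: 0 ⇒ (c0=157/8, c1=1, c2=0)
[Jacobi] macro 4: S0 reads c1=1 → after 1×micro: 503/16; S1 reads c1=1 → after 2×micro: 1; S2 reads c1=1 → after 3×micro: 2 ⇒ (c0=503/16, c1=1, c2=2)
[Jacobi] macro 5: S0 reads c1=1 → after 1×micro: 1573/32; S1 reads c1=1 → after 2×micro: 1; S2 reads c1=1 → after 3×micro: 0 ⇒ (c0=1573/32, c1=1, c2=0)
[Jacobi] macro 6: S0 reads c1=1 → after 1×micro: 4847/64; S1 reads c1=1 → after 2×micro: 1; S2 reads c1=1 → after 3×micro: 2 ⇒ (c0=4847/64, c1=1, c2=2)
[Jacobi] macro 7: S0 reads c1=1 → after 1×micro: 14797/128; S1 reads c1=1 → after 2×micro: 1; S2 reads c1=1 → after 3×micro: 0 ⇒ (c0=14797/128, c1=1, c2=0)
[Jacobi] macro 8: S0 reads c1=1 → after 1×micro: 44903/256; S1 reads c1=1 → after 2×micro: 1; S2 reads c1=1 → after 3×micro: 2 ⇒ (c0=44903/256, c1=1, c2=2)
[Jacobi] macro 9: S0 reads c1=1 → after 1×micro: 135733/512; S1 reads c1=1 → after 2×micro: 1; S2 reads c1=1 → after 3×micro: 0 ⇒ (c0=135733/512, c1=1, c2=0)
[Gauss-Seidel] macro 1: S0 reads c1=1 → after 1×micro: 13/2; S1 reads c1=1 → after 2×micro: 1; S2 reads c1=1 → after 3×micro: 0 ⇒ (c0=13/2, c1=1, c2=0)
[Gauss-Seidel] macro 2: S0 reads c1=1 → after 1×micro: 47/4; S1 reads c1=1 → after 2×micro: 1; S2 reads c1=1 → after 3×micro: 2 ⇒ (c0=47/4, c1=1, c2=2)
[Gauss-Seidel] macro 3: S0 reads c1=1 → after 1×micro: 157/8; S1 reads c1=1 → after 2×micro: 1; S2 reads c1=1 → after 3×micro: 0 ⇒ (c0=157/8, c1=1, c2=0)
[Gauss-Seidel] macro 4: S0 reads c1=1 → after 1×micro: 503/16; S1 reads c1=1 → after 2×micro: 1; S2 reads c1=1 → after 3×micro: 2 ⇒ (c0=503/16, c1=1, c2=2)
[Gauss-Seidel] macro 5: S0 reads c1=1 → after 1×micro: 1573/32; S1 reads c1=1 → after 2×micro: 1; S2 reads c1=1 → after 3×micro: 0 ⇒ (c0=1573/32, c1=1, c2=0)
[Gauss-Seidel] macro 6: S0 reads c1=1 → after 1×micro: 4847/64; S1 reads c1=1 → after 2×micro: 1; S2 reads c1=1 → after 3×micro: 2 ⇒ (c0=4847/64, c1=1, c2=2)
[Gauss-Seidel] macro 7: S0 reads c1=1 → after 1×micro: 14797/128; S1 reads c1=1 → after 2×micro: 1; S2 reads c1=1 → after 3×micro: 0 ⇒ (c0=14797/128, c1=1, c2=0)
[Gauss-Seidel] macro 8: S0 reads c1=1 → after 1×micro: 44903/256; S1 reads c1=1 → after 2×micro: 1; S2 reads c1=1 → after 3×micro: 2 ⇒ (c0=44903/256, c1=1, c2=2)
[Gauss-Seidel] macro 9: S0 reads c1=1 → after 1×micro: 135733/512; S1 reads c1=1 → after 2×micro: 1; S2 reads c1=1 → after 3×micro: 0 ⇒ (c0=135733/512, c1=1, c2=0)

first divergence at macro-step: never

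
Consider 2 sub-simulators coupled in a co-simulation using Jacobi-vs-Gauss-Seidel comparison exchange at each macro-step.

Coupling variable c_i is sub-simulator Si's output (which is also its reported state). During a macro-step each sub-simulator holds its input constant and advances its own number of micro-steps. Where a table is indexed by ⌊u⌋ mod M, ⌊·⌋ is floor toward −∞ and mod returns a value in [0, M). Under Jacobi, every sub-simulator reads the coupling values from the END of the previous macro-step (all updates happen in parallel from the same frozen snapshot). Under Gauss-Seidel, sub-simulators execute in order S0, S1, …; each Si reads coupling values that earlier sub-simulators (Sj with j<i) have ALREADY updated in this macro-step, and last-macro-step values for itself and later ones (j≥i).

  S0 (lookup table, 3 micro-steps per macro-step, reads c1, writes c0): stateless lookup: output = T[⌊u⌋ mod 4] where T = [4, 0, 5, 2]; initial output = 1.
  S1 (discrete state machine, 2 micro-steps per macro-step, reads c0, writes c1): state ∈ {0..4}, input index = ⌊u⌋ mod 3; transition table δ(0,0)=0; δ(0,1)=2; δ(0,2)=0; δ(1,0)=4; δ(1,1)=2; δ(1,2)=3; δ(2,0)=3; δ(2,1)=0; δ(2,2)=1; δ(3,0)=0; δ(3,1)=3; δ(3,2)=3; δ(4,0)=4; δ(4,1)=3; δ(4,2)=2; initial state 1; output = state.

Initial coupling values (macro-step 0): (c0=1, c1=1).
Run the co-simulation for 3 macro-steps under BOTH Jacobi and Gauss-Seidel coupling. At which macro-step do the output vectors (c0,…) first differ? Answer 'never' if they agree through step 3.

first divergence at macro-step: 1

[Jacobi] macro 1: S0 reads c1=1 → after 3×micro: 0; S1 reads c0=1 → after 2×micro: 0 ⇒ (c0=0, c1=0)
[Jacobi] macro 2: S0 reads c1=0 → after 3×micro: 4; S1 reads c0=0 → after 2×micro: 0 ⇒ (c0=4, c1=0)
[Jacobi] macro 3: S0 reads c1=0 → after 3×micro: 4; S1 reads c0=4 → after 2×micro: 0 ⇒ (c0=4, c1=0)
[Gauss-Seidel] macro 1: S0 reads c1=1 → after 3×micro: 0; S1 reads c0=0 → after 2×micro: 4 ⇒ (c0=0, c1=4)
[Gauss-Seidel] macro 2: S0 reads c1=4 → after 3×micro: 4; S1 reads c0=4 → after 2×micro: 3 ⇒ (c0=4, c1=3)
[Gauss-Seidel] macro 3: S0 reads c1=3 → after 3×micro: 2; S1 reads c0=2 → after 2×micro: 3 ⇒ (c0=2, c1=3)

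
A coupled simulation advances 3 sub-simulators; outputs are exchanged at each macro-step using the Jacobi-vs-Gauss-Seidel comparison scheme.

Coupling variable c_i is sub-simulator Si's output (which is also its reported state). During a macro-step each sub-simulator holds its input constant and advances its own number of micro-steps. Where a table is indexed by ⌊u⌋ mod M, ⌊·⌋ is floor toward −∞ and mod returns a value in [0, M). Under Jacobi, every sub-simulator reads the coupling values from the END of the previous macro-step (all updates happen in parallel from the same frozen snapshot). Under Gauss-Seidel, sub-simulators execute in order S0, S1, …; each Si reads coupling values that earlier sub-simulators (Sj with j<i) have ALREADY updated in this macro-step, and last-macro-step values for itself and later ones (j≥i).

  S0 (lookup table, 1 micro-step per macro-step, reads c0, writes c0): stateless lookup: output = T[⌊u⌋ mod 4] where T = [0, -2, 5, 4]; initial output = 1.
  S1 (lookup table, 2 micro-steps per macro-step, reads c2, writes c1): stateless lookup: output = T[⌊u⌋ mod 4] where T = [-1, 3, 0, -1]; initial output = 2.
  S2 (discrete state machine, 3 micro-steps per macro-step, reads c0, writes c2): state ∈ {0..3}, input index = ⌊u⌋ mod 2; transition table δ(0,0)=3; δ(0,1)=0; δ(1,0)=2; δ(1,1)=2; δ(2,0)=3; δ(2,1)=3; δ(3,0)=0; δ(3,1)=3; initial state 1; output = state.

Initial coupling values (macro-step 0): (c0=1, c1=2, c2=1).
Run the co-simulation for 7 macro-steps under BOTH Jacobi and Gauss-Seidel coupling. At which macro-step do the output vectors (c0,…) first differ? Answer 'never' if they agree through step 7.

first divergence at macro-step: 1

[Jacobi] macro 1: S0 reads c0=1 → after 1×micro: -2; S1 reads c2=1 → after 2×micro: 3; S2 reads c0=1 → after 3×micro: 3 ⇒ (c0=-2, c1=3, c2=3)
[Jacobi] macro 2: S0 reads c0=-2 → after 1×micro: 5; S1 reads c2=3 → after 2×micro: -1; S2 reads c0=-2 → after 3×micro: 0 ⇒ (c0=5, c1=-1, c2=0)
[Jacobi] macro 3: S0 reads c0=5 → after 1×micro: -2; S1 reads c2=0 → after 2×micro: -1; S2 reads c0=5 → after 3×micro: 0 ⇒ (c0=-2, c1=-1, c2=0)
[Jacobi] macro 4: S0 reads c0=-2 → after 1×micro: 5; S1 reads c2=0 → after 2×micro: -1; S2 reads c0=-2 → after 3×micro: 3 ⇒ (c0=5, c1=-1, c2=3)
[Jacobi] macro 5: S0 reads c0=5 → after 1×micro: -2; S1 reads c2=3 → after 2×micro: -1; S2 reads c0=5 → after 3×micro: 3 ⇒ (c0=-2, c1=-1, c2=3)
[Jacobi] macro 6: S0 reads c0=-2 → after 1×micro: 5; S1 reads c2=3 → after 2×micro: -1; S2 reads c0=-2 → after 3×micro: 0 ⇒ (c0=5, c1=-1, c2=0)
[Jacobi] macro 7: S0 reads c0=5 → after 1×micro: -2; S1 reads c2=0 → after 2×micro: -1; S2 reads c0=5 → after 3×micro: 0 ⇒ (c0=-2, c1=-1, c2=0)
[Gauss-Seidel] macro 1: S0 reads c0=1 → after 1×micro: -2; S1 reads c2=1 → after 2×micro: 3; S2 reads c0=-2 → after 3×micro: 0 ⇒ (c0=-2, c1=3, c2=0)
[Gauss-Seidel] macro 2: S0 reads c0=-2 → after 1×micro: 5; S1 reads c2=0 → after 2×micro: -1; S2 reads c0=5 → after 3×micro: 0 ⇒ (c0=5, c1=-1, c2=0)
[Gauss-Seidel] macro 3: S0 reads c0=5 → after 1×micro: -2; S1 reads c2=0 → after 2×micro: -1; S2 reads c0=-2 → after 3×micro: 3 ⇒ (c0=-2, c1=-1, c2=3)
[Gauss-Seidel] macro 4: S0 reads c0=-2 → after 1×micro: 5; S1 reads c2=3 → after 2×micro: -1; S2 reads c0=5 → after 3×micro: 3 ⇒ (c0=5, c1=-1, c2=3)
[Gauss-Seidel] macro 5: S0 reads c0=5 → after 1×micro: -2; S1 reads c2=3 → after 2×micro: -1; S2 reads c0=-2 → after 3×micro: 0 ⇒ (c0=-2, c1=-1, c2=0)
[Gauss-Seidel] macro 6: S0 reads c0=-2 → after 1×micro: 5; S1 reads c2=0 → after 2×micro: -1; S2 reads c0=5 → after 3×micro: 0 ⇒ (c0=5, c1=-1, c2=0)
[Gauss-Seidel] macro 7: S0 reads c0=5 → after 1×micro: -2; S1 reads c2=0 → after 2×micro: -1; S2 reads c0=-2 → after 3×micro: 3 ⇒ (c0=-2, c1=-1, c2=3)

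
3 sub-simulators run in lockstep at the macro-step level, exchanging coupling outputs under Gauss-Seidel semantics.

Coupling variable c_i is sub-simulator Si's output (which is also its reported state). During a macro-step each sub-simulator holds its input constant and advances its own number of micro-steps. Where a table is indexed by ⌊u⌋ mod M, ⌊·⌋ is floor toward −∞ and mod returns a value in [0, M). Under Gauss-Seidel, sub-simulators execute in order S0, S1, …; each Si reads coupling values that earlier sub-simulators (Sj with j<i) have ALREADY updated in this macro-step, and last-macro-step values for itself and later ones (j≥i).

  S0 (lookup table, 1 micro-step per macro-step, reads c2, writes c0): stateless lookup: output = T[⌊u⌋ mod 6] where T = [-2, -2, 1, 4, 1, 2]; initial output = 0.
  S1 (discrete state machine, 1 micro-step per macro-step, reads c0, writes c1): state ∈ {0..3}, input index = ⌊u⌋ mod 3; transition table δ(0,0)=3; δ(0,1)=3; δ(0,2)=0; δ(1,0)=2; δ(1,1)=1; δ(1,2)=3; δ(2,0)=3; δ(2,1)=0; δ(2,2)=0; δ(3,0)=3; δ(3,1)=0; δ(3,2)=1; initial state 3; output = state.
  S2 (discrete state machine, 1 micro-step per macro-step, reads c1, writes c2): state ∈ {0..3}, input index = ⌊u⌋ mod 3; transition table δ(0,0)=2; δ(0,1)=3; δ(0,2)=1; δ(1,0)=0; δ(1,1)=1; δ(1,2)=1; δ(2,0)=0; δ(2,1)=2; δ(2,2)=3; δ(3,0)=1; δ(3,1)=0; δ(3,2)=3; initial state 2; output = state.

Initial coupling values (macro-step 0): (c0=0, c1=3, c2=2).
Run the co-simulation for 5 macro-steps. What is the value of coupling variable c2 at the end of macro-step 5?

macro 1: S0 reads c2=2 → after 1×micro: 1; S1 reads c0=1 → after 1×micro: 0; S2 reads c1=0 → after 1×micro: 0 ⇒ (c0=1, c1=0, c2=0)
macro 2: S0 reads c2=0 → after 1×micro: -2; S1 reads c0=-2 → after 1×micro: 3; S2 reads c1=3 → after 1×micro: 2 ⇒ (c0=-2, c1=3, c2=2)
macro 3: S0 reads c2=2 → after 1×micro: 1; S1 reads c0=1 → after 1×micro: 0; S2 reads c1=0 → after 1×micro: 0 ⇒ (c0=1, c1=0, c2=0)
macro 4: S0 reads c2=0 → after 1×micro: -2; S1 reads c0=-2 → after 1×micro: 3; S2 reads c1=3 → after 1×micro: 2 ⇒ (c0=-2, c1=3, c2=2)
macro 5: S0 reads c2=2 → after 1×micro: 1; S1 reads c0=1 → after 1×micro: 0; S2 reads c1=0 → after 1×micro: 0 ⇒ (c0=1, c1=0, c2=0)

c2 at macro-step 5 = 0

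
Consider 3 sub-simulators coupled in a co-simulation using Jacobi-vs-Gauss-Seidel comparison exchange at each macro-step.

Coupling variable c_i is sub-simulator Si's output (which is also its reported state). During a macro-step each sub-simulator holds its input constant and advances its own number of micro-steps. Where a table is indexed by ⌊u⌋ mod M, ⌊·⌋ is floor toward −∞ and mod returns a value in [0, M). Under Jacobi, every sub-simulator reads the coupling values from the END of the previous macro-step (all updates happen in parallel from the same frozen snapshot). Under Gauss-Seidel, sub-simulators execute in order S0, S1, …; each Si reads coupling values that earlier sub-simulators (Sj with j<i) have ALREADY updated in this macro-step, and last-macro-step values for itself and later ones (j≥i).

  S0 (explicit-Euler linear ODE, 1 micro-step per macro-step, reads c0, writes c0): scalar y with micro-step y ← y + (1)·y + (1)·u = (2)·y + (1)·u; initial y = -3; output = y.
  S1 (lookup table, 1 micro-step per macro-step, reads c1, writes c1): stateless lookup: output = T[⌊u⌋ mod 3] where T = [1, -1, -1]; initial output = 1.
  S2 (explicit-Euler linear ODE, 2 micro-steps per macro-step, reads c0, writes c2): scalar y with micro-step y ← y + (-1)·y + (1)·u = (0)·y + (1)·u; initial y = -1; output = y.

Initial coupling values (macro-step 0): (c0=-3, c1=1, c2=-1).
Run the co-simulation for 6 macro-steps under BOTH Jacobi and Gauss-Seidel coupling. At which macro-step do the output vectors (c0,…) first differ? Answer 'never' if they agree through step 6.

first divergence at macro-step: 1

[Jacobi] macro 1: S0 reads c0=-3 → after 1×micro: -9; S1 reads c1=1 → after 1×micro: -1; S2 reads c0=-3 → after 2×micro: -3 ⇒ (c0=-9, c1=-1, c2=-3)
[Jacobi] macro 2: S0 reads c0=-9 → after 1×micro: -27; S1 reads c1=-1 → after 1×micro: -1; S2 reads c0=-9 → after 2×micro: -9 ⇒ (c0=-27, c1=-1, c2=-9)
[Jacobi] macro 3: S0 reads c0=-27 → after 1×micro: -81; S1 reads c1=-1 → after 1×micro: -1; S2 reads c0=-27 → after 2×micro: -27 ⇒ (c0=-81, c1=-1, c2=-27)
[Jacobi] macro 4: S0 reads c0=-81 → after 1×micro: -243; S1 reads c1=-1 → after 1×micro: -1; S2 reads c0=-81 → after 2×micro: -81 ⇒ (c0=-243, c1=-1, c2=-81)
[Jacobi] macro 5: S0 reads c0=-243 → after 1×micro: -729; S1 reads c1=-1 → after 1×micro: -1; S2 reads c0=-243 → after 2×micro: -243 ⇒ (c0=-729, c1=-1, c2=-243)
[Jacobi] macro 6: S0 reads c0=-729 → after 1×micro: -2187; S1 reads c1=-1 → after 1×micro: -1; S2 reads c0=-729 → after 2×micro: -729 ⇒ (c0=-2187, c1=-1, c2=-729)
[Gauss-Seidel] macro 1: S0 reads c0=-3 → after 1×micro: -9; S1 reads c1=1 → after 1×micro: -1; S2 reads c0=-9 → after 2×micro: -9 ⇒ (c0=-9, c1=-1, c2=-9)
[Gauss-Seidel] macro 2: S0 reads c0=-9 → after 1×micro: -27; S1 reads c1=-1 → after 1×micro: -1; S2 reads c0=-27 → after 2×micro: -27 ⇒ (c0=-27, c1=-1, c2=-27)
[Gauss-Seidel] macro 3: S0 reads c0=-27 → after 1×micro: -81; S1 reads c1=-1 → after 1×micro: -1; S2 reads c0=-81 → after 2×micro: -81 ⇒ (c0=-81, c1=-1, c2=-81)
[Gauss-Seidel] macro 4: S0 reads c0=-81 → after 1×micro: -243; S1 reads c1=-1 → after 1×micro: -1; S2 reads c0=-243 → after 2×micro: -243 ⇒ (c0=-243, c1=-1, c2=-243)
[Gauss-Seidel] macro 5: S0 reads c0=-243 → after 1×micro: -729; S1 reads c1=-1 → after 1×micro: -1; S2 reads c0=-729 → after 2×micro: -729 ⇒ (c0=-729, c1=-1, c2=-729)
[Gauss-Seidel] macro 6: S0 reads c0=-729 → after 1×micro: -2187; S1 reads c1=-1 → after 1×micro: -1; S2 reads c0=-2187 → after 2×micro: -2187 ⇒ (c0=-2187, c1=-1, c2=-2187)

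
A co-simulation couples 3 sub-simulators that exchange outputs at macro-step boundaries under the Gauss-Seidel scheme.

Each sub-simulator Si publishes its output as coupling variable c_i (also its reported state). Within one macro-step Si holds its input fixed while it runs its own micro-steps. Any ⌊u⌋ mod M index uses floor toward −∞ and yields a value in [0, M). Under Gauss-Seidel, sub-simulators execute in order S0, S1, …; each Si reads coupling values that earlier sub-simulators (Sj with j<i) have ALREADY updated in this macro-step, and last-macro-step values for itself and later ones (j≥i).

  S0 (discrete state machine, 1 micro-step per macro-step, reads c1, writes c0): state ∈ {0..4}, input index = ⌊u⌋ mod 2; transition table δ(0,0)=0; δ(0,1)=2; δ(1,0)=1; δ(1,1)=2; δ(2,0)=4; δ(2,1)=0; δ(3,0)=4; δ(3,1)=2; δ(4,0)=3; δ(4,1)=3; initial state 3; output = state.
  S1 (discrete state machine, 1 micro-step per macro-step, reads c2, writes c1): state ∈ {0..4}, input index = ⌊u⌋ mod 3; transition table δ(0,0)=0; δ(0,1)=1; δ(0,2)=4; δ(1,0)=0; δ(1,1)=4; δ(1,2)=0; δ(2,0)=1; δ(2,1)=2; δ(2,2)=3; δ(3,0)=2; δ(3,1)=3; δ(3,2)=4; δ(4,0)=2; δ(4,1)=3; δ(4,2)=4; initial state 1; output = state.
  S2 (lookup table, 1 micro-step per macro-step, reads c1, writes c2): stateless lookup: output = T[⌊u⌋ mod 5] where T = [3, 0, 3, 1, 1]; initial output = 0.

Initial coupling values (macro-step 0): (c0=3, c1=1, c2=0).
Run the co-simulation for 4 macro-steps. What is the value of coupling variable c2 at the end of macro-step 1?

c2 at macro-step 1 = 3

macro 1: S0 reads c1=1 → after 1×micro: 2; S1 reads c2=0 → after 1×micro: 0; S2 reads c1=0 → after 1×micro: 3 ⇒ (c0=2, c1=0, c2=3)
macro 2: S0 reads c1=0 → after 1×micro: 4; S1 reads c2=3 → after 1×micro: 0; S2 reads c1=0 → after 1×micro: 3 ⇒ (c0=4, c1=0, c2=3)
macro 3: S0 reads c1=0 → after 1×micro: 3; S1 reads c2=3 → after 1×micro: 0; S2 reads c1=0 → after 1×micro: 3 ⇒ (c0=3, c1=0, c2=3)
macro 4: S0 reads c1=0 → after 1×micro: 4; S1 reads c2=3 → after 1×micro: 0; S2 reads c1=0 → after 1×micro: 3 ⇒ (c0=4, c1=0, c2=3)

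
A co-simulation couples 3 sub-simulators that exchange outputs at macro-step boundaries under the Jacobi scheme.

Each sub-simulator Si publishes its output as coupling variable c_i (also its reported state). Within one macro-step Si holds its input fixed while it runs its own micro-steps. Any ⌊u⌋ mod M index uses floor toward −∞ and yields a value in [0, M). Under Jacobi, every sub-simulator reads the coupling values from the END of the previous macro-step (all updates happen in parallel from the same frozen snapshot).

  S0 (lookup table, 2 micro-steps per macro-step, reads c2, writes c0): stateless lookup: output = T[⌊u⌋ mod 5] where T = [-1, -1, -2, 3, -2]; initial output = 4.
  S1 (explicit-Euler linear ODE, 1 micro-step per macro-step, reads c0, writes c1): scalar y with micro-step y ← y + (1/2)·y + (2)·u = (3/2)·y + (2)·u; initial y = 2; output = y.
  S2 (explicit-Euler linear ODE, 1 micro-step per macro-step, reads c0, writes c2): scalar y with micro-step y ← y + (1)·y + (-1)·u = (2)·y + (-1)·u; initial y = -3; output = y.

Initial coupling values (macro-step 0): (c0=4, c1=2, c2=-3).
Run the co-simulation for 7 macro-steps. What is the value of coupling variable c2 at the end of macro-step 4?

macro 1: S0 reads c2=-3 → after 2×micro: -2; S1 reads c0=4 → after 1×micro: 11; S2 reads c0=4 → after 1×micro: -10 ⇒ (c0=-2, c1=11, c2=-10)
macro 2: S0 reads c2=-10 → after 2×micro: -1; S1 reads c0=-2 → after 1×micro: 25/2; S2 reads c0=-2 → after 1×micro: -18 ⇒ (c0=-1, c1=25/2, c2=-18)
macro 3: S0 reads c2=-18 → after 2×micro: -2; S1 reads c0=-1 → after 1×micro: 67/4; S2 reads c0=-1 → after 1×micro: -35 ⇒ (c0=-2, c1=67/4, c2=-35)
macro 4: S0 reads c2=-35 → after 2×micro: -1; S1 reads c0=-2 → after 1×micro: 169/8; S2 reads c0=-2 → after 1×micro: -68 ⇒ (c0=-1, c1=169/8, c2=-68)
macro 5: S0 reads c2=-68 → after 2×micro: -2; S1 reads c0=-1 → after 1×micro: 475/16; S2 reads c0=-1 → after 1×micro: -135 ⇒ (c0=-2, c1=475/16, c2=-135)
macro 6: S0 reads c2=-135 → after 2×micro: -1; S1 reads c0=-2 → after 1×micro: 1297/32; S2 reads c0=-2 → after 1×micro: -268 ⇒ (c0=-1, c1=1297/32, c2=-268)
macro 7: S0 reads c2=-268 → after 2×micro: -2; S1 reads c0=-1 → after 1×micro: 3763/64; S2 reads c0=-1 → after 1×micro: -535 ⇒ (c0=-2, c1=3763/64, c2=-535)

c2 at macro-step 4 = -68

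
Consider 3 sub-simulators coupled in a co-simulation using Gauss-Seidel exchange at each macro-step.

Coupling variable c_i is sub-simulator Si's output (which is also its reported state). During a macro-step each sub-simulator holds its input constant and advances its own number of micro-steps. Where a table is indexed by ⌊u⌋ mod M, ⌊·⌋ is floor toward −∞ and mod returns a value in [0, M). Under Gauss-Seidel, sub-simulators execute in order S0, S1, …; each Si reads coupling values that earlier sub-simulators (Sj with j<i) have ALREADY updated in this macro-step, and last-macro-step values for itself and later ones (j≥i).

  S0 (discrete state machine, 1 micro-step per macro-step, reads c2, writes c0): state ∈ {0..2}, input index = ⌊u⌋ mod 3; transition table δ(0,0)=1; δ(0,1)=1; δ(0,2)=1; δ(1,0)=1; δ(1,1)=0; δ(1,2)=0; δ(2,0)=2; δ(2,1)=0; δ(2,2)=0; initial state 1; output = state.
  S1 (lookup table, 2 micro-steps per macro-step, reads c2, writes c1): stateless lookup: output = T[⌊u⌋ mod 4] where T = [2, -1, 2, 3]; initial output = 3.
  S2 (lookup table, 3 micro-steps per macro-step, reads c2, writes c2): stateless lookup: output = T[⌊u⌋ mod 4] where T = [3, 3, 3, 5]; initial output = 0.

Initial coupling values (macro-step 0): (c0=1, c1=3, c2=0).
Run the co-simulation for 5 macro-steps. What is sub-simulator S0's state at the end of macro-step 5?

S0 state at macro-step 5 = 0

macro 1: S0 reads c2=0 → after 1×micro: 1; S1 reads c2=0 → after 2×micro: 2; S2 reads c2=0 → after 3×micro: 3 ⇒ (c0=1, c1=2, c2=3)
macro 2: S0 reads c2=3 → after 1×micro: 1; S1 reads c2=3 → after 2×micro: 3; S2 reads c2=3 → after 3×micro: 5 ⇒ (c0=1, c1=3, c2=5)
macro 3: S0 reads c2=5 → after 1×micro: 0; S1 reads c2=5 → after 2×micro: -1; S2 reads c2=5 → after 3×micro: 3 ⇒ (c0=0, c1=-1, c2=3)
macro 4: S0 reads c2=3 → after 1×micro: 1; S1 reads c2=3 → after 2×micro: 3; S2 reads c2=3 → after 3×micro: 5 ⇒ (c0=1, c1=3, c2=5)
macro 5: S0 reads c2=5 → after 1×micro: 0; S1 reads c2=5 → after 2×micro: -1; S2 reads c2=5 → after 3×micro: 3 ⇒ (c0=0, c1=-1, c2=3)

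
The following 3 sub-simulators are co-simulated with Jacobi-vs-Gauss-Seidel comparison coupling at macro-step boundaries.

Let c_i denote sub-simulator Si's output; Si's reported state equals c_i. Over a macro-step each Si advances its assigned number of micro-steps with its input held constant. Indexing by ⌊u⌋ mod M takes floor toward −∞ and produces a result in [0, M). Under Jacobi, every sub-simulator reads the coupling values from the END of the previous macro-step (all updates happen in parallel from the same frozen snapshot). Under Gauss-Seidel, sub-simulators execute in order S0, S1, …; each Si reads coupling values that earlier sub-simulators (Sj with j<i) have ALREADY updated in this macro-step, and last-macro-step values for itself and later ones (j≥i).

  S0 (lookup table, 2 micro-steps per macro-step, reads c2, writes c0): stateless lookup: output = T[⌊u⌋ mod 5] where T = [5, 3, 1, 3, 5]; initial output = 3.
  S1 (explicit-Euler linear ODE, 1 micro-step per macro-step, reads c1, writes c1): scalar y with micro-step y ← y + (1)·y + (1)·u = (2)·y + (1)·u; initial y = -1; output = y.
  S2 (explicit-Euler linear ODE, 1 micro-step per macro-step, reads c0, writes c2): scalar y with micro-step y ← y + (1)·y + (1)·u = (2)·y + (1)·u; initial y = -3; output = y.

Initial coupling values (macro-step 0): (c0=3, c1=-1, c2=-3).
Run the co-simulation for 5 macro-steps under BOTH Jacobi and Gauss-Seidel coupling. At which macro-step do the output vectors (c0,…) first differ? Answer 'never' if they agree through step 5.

[Jacobi] macro 1: S0 reads c2=-3 → after 2×micro: 1; S1 reads c1=-1 → after 1×micro: -3; S2 reads c0=3 → after 1×micro: -3 ⇒ (c0=1, c1=-3, c2=-3)
[Jacobi] macro 2: S0 reads c2=-3 → after 2×micro: 1; S1 reads c1=-3 → after 1×micro: -9; S2 reads c0=1 → after 1×micro: -5 ⇒ (c0=1, c1=-9, c2=-5)
[Jacobi] macro 3: S0 reads c2=-5 → after 2×micro: 5; S1 reads c1=-9 → after 1×micro: -27; S2 reads c0=1 → after 1×micro: -9 ⇒ (c0=5, c1=-27, c2=-9)
[Jacobi] macro 4: S0 reads c2=-9 → after 2×micro: 3; S1 reads c1=-27 → after 1×micro: -81; S2 reads c0=5 → after 1×micro: -13 ⇒ (c0=3, c1=-81, c2=-13)
[Jacobi] macro 5: S0 reads c2=-13 → after 2×micro: 1; S1 reads c1=-81 → after 1×micro: -243; S2 reads c0=3 → after 1×micro: -23 ⇒ (c0=1, c1=-243, c2=-23)
[Gauss-Seidel] macro 1: S0 reads c2=-3 → after 2×micro: 1; S1 reads c1=-1 → after 1×micro: -3; S2 reads c0=1 → after 1×micro: -5 ⇒ (c0=1, c1=-3, c2=-5)
[Gauss-Seidel] macro 2: S0 reads c2=-5 → after 2×micro: 5; S1 reads c1=-3 → after 1×micro: -9; S2 reads c0=5 → after 1×micro: -5 ⇒ (c0=5, c1=-9, c2=-5)
[Gauss-Seidel] macro 3: S0 reads c2=-5 → after 2×micro: 5; S1 reads c1=-9 → after 1×micro: -27; S2 reads c0=5 → after 1×micro: -5 ⇒ (c0=5, c1=-27, c2=-5)
[Gauss-Seidel] macro 4: S0 reads c2=-5 → after 2×micro: 5; S1 reads c1=-27 → after 1×micro: -81; S2 reads c0=5 → after 1×micro: -5 ⇒ (c0=5, c1=-81, c2=-5)
[Gauss-Seidel] macro 5: S0 reads c2=-5 → after 2×micro: 5; S1 reads c1=-81 → after 1×micro: -243; S2 reads c0=5 → after 1×micro: -5 ⇒ (c0=5, c1=-243, c2=-5)

first divergence at macro-step: 1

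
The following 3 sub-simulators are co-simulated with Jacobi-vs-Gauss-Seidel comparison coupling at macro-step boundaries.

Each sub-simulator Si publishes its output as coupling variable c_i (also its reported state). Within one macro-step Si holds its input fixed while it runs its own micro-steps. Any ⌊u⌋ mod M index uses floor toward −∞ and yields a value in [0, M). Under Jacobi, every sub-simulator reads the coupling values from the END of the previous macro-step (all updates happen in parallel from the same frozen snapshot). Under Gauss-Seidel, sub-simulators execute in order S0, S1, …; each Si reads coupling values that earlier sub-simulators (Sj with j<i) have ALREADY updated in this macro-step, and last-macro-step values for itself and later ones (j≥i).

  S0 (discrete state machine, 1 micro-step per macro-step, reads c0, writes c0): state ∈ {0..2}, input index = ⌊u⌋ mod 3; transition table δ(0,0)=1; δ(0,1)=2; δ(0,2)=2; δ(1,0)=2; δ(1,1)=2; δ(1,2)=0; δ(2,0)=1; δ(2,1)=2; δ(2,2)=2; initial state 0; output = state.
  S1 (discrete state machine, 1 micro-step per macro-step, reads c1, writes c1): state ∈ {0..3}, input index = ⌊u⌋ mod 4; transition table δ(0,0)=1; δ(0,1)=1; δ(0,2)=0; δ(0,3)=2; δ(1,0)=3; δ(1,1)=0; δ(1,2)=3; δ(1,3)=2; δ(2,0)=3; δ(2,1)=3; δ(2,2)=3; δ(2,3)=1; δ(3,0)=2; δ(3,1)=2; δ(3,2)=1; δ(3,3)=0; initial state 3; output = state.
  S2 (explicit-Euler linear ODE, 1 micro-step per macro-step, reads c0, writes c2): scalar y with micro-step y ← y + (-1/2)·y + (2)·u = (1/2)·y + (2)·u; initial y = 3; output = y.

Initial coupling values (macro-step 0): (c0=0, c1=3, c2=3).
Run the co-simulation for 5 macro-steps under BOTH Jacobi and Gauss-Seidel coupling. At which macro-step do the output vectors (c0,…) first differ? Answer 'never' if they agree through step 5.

first divergence at macro-step: 1

[Jacobi] macro 1: S0 reads c0=0 → after 1×micro: 1; S1 reads c1=3 → after 1×micro: 0; S2 reads c0=0 → after 1×micro: 3/2 ⇒ (c0=1, c1=0, c2=3/2)
[Jacobi] macro 2: S0 reads c0=1 → after 1×micro: 2; S1 reads c1=0 → after 1×micro: 1; S2 reads c0=1 → after 1×micro: 11/4 ⇒ (c0=2, c1=1, c2=11/4)
[Jacobi] macro 3: S0 reads c0=2 → after 1×micro: 2; S1 reads c1=1 → after 1×micro: 0; S2 reads c0=2 → after 1×micro: 43/8 ⇒ (c0=2, c1=0, c2=43/8)
[Jacobi] macro 4: S0 reads c0=2 → after 1×micro: 2; S1 reads c1=0 → after 1×micro: 1; S2 reads c0=2 → after 1×micro: 107/16 ⇒ (c0=2, c1=1, c2=107/16)
[Jacobi] macro 5: S0 reads c0=2 → after 1×micro: 2; S1 reads c1=1 → after 1×micro: 0; S2 reads c0=2 → after 1×micro: 235/32 ⇒ (c0=2, c1=0, c2=235/32)
[Gauss-Seidel] macro 1: S0 reads c0=0 → after 1×micro: 1; S1 reads c1=3 → after 1×micro: 0; S2 reads c0=1 → after 1×micro: 7/2 ⇒ (c0=1, c1=0, c2=7/2)
[Gauss-Seidel] macro 2: S0 reads c0=1 → after 1×micro: 2; S1 reads c1=0 → after 1×micro: 1; S2 reads c0=2 → after 1×micro: 23/4 ⇒ (c0=2, c1=1, c2=23/4)
[Gauss-Seidel] macro 3: S0 reads c0=2 → after 1×micro: 2; S1 reads c1=1 → after 1×micro: 0; S2 reads c0=2 → after 1×micro: 55/8 ⇒ (c0=2, c1=0, c2=55/8)
[Gauss-Seidel] macro 4: S0 reads c0=2 → after 1×micro: 2; S1 reads c1=0 → after 1×micro: 1; S2 reads c0=2 → after 1×micro: 119/16 ⇒ (c0=2, c1=1, c2=119/16)
[Gauss-Seidel] macro 5: S0 reads c0=2 → after 1×micro: 2; S1 reads c1=1 → after 1×micro: 0; S2 reads c0=2 → after 1×micro: 247/32 ⇒ (c0=2, c1=0, c2=247/32)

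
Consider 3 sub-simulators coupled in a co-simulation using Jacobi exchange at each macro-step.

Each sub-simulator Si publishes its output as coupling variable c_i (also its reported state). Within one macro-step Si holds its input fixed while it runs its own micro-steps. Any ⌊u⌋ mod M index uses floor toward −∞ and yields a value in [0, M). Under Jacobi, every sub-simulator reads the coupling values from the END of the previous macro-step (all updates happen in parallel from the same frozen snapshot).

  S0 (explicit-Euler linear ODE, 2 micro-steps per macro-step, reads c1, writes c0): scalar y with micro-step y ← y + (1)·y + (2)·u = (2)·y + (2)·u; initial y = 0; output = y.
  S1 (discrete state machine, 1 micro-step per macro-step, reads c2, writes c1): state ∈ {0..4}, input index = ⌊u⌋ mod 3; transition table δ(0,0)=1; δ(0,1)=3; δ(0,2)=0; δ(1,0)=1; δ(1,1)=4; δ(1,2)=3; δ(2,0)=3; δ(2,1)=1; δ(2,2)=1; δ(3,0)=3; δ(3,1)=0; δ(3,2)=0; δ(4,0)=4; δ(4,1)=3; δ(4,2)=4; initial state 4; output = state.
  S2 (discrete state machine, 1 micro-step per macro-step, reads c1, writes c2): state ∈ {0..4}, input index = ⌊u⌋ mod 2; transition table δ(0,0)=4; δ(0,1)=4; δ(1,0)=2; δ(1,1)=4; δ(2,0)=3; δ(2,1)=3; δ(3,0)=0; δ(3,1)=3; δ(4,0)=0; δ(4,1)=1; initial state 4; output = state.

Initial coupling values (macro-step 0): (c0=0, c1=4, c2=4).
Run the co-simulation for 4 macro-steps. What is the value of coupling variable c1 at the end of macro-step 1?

macro 1: S0 reads c1=4 → after 2×micro: 24; S1 reads c2=4 → after 1×micro: 3; S2 reads c1=4 → after 1×micro: 0 ⇒ (c0=24, c1=3, c2=0)
macro 2: S0 reads c1=3 → after 2×micro: 114; S1 reads c2=0 → after 1×micro: 3; S2 reads c1=3 → after 1×micro: 4 ⇒ (c0=114, c1=3, c2=4)
macro 3: S0 reads c1=3 → after 2×micro: 474; S1 reads c2=4 → after 1×micro: 0; S2 reads c1=3 → after 1×micro: 1 ⇒ (c0=474, c1=0, c2=1)
macro 4: S0 reads c1=0 → after 2×micro: 1896; S1 reads c2=1 → after 1×micro: 3; S2 reads c1=0 → after 1×micro: 2 ⇒ (c0=1896, c1=3, c2=2)

c1 at macro-step 1 = 3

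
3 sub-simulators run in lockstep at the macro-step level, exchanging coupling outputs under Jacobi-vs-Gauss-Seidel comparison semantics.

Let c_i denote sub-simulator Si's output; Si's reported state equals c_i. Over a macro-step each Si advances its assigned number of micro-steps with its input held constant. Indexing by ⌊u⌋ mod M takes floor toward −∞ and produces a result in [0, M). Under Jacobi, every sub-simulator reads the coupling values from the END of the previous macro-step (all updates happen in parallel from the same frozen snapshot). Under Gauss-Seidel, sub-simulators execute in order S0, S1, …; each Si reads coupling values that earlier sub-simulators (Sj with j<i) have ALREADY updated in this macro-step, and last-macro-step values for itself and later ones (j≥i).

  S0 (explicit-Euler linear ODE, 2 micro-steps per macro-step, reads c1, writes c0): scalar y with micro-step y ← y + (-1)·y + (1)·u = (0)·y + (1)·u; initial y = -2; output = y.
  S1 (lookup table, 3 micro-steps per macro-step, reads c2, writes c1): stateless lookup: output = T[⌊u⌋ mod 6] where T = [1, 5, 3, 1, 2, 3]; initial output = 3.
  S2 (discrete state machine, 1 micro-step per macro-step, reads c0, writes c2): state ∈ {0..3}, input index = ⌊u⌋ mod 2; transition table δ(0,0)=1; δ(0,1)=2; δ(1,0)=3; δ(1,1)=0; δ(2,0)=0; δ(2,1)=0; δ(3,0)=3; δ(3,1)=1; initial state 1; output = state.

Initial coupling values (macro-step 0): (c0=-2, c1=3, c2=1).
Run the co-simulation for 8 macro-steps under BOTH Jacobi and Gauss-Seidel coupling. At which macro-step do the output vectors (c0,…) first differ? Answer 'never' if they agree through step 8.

[Jacobi] macro 1: S0 reads c1=3 → after 2×micro: 3; S1 reads c2=1 → after 3×micro: 5; S2 reads c0=-2 → after 1×micro: 3 ⇒ (c0=3, c1=5, c2=3)
[Jacobi] macro 2: S0 reads c1=5 → after 2×micro: 5; S1 reads c2=3 → after 3×micro: 1; S2 reads c0=3 → after 1×micro: 1 ⇒ (c0=5, c1=1, c2=1)
[Jacobi] macro 3: S0 reads c1=1 → after 2×micro: 1; S1 reads c2=1 → after 3×micro: 5; S2 reads c0=5 → after 1×micro: 0 ⇒ (c0=1, c1=5, c2=0)
[Jacobi] macro 4: S0 reads c1=5 → after 2×micro: 5; S1 reads c2=0 → after 3×micro: 1; S2 reads c0=1 → after 1×micro: 2 ⇒ (c0=5, c1=1, c2=2)
[Jacobi] macro 5: S0 reads c1=1 → after 2×micro: 1; S1 reads c2=2 → after 3×micro: 3; S2 reads c0=5 → after 1×micro: 0 ⇒ (c0=1, c1=3, c2=0)
[Jacobi] macro 6: S0 reads c1=3 → after 2×micro: 3; S1 reads c2=0 → after 3×micro: 1; S2 reads c0=1 → after 1×micro: 2 ⇒ (c0=3, c1=1, c2=2)
[Jacobi] macro 7: S0 reads c1=1 → after 2×micro: 1; S1 reads c2=2 → after 3×micro: 3; S2 reads c0=3 → after 1×micro: 0 ⇒ (c0=1, c1=3, c2=0)
[Jacobi] macro 8: S0 reads c1=3 → after 2×micro: 3; S1 reads c2=0 → after 3×micro: 1; S2 reads c0=1 → after 1×micro: 2 ⇒ (c0=3, c1=1, c2=2)
[Gauss-Seidel] macro 1: S0 reads c1=3 → after 2×micro: 3; S1 reads c2=1 → after 3×micro: 5; S2 reads c0=3 → after 1×micro: 0 ⇒ (c0=3, c1=5, c2=0)
[Gauss-Seidel] macro 2: S0 reads c1=5 → after 2×micro: 5; S1 reads c2=0 → after 3×micro: 1; S2 reads c0=5 → after 1×micro: 2 ⇒ (c0=5, c1=1, c2=2)
[Gauss-Seidel] macro 3: S0 reads c1=1 → after 2×micro: 1; S1 reads c2=2 → after 3×micro: 3; S2 reads c0=1 → after 1×micro: 0 ⇒ (c0=1, c1=3, c2=0)
[Gauss-Seidel] macro 4: S0 reads c1=3 → after 2×micro: 3; S1 reads c2=0 → after 3×micro: 1; S2 reads c0=3 → after 1×micro: 2 ⇒ (c0=3, c1=1, c2=2)
[Gauss-Seidel] macro 5: S0 reads c1=1 → after 2×micro: 1; S1 reads c2=2 → after 3×micro: 3; S2 reads c0=1 → after 1×micro: 0 ⇒ (c0=1, c1=3, c2=0)
[Gauss-Seidel] macro 6: S0 reads c1=3 → after 2×micro: 3; S1 reads c2=0 → after 3×micro: 1; S2 reads c0=3 → after 1×micro: 2 ⇒ (c0=3, c1=1, c2=2)
[Gauss-Seidel] macro 7: S0 reads c1=1 → after 2×micro: 1; S1 reads c2=2 → after 3×micro: 3; S2 reads c0=1 → after 1×micro: 0 ⇒ (c0=1, c1=3, c2=0)
[Gauss-Seidel] macro 8: S0 reads c1=3 → after 2×micro: 3; S1 reads c2=0 → after 3×micro: 1; S2 reads c0=3 → after 1×micro: 2 ⇒ (c0=3, c1=1, c2=2)

first divergence at macro-step: 1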